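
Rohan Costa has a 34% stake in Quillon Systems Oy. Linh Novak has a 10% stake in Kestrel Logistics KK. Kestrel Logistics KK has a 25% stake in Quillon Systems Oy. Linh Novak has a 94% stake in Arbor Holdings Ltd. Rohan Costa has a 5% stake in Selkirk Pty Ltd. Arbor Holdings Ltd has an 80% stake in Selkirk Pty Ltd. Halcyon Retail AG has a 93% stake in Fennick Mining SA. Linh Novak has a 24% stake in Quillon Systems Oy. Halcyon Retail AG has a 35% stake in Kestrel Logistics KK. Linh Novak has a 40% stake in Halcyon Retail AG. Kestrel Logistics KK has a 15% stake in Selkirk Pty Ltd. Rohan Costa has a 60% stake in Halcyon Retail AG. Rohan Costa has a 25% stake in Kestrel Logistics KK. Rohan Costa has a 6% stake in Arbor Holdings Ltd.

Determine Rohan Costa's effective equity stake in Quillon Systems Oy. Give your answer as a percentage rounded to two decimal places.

Rohan reaches Quillon along 3 paths.
Direct stake: 34% = 34%.
Via Kestrel: 25% × 25% = 6.25%.
Via Halcyon → Kestrel: 60% × 35% × 25% = 5.25%.
Total: 34% + 6.25% + 5.25% = 45.5%.
Rounded: 45.50%.

45.50%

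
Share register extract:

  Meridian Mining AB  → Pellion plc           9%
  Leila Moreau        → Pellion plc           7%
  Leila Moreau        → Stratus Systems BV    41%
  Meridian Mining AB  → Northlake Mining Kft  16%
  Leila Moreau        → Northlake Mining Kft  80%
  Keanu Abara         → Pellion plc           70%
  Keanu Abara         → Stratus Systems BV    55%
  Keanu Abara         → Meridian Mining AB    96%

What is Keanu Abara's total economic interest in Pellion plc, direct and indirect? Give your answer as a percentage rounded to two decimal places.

78.64%

Keanu reaches Pellion along 2 paths.
Direct stake: 70% = 70%.
Via Meridian: 96% × 9% = 8.64%.
Total: 70% + 8.64% = 78.64%.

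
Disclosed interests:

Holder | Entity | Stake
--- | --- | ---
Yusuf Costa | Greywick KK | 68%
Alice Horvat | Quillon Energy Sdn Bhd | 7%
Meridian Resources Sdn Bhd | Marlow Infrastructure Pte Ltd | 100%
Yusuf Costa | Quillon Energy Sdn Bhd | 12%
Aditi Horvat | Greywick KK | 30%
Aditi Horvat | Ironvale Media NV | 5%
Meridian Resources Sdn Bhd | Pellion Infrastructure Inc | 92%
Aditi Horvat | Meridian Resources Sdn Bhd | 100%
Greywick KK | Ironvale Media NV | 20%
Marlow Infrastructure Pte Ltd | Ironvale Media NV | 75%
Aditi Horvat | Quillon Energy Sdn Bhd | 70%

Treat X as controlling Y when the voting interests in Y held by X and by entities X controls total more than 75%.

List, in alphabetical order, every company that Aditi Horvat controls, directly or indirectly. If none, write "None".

Ironvale Media NV, Marlow Infrastructure Pte Ltd, Meridian Resources Sdn Bhd, Pellion Infrastructure Inc

Aditi holds 100% of Meridian, so Aditi controls Meridian.
Meridian holds 100% of Marlow, so Aditi controls Marlow.
Meridian holds 92% of Pellion, so Aditi controls Pellion.
Marlow and Aditi together hold 75% + 5% = 80% of Ironvale, so Aditi controls Ironvale.
No other company's threshold is met.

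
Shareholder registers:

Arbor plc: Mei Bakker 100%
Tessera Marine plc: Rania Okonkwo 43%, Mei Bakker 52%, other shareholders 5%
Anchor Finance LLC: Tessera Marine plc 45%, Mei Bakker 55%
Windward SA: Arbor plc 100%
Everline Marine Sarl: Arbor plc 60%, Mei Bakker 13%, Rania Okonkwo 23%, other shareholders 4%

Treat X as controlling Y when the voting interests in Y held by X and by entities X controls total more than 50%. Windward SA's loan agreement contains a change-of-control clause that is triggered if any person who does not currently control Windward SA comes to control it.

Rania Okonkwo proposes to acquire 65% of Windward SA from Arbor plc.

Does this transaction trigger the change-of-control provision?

The purchase adds only to Rania's holdings (Arbor's stake shrinks), so Rania is the only person who could newly come to control Windward.
Rania's largest direct stake is 43% in Tessera, which does not meet the threshold, so Rania controls no company.
Neither Rania nor any entity Rania controls holds any voting interest in Windward.
So before the transaction, Rania does not control Windward.
After the purchase, Rania holds 65% of Windward directly, and Arbor's stake falls to 35%.
Rania holds 65% of Windward, so Rania controls Windward.
Rania did not control Windward before and does after, so the clause is triggered.

Yes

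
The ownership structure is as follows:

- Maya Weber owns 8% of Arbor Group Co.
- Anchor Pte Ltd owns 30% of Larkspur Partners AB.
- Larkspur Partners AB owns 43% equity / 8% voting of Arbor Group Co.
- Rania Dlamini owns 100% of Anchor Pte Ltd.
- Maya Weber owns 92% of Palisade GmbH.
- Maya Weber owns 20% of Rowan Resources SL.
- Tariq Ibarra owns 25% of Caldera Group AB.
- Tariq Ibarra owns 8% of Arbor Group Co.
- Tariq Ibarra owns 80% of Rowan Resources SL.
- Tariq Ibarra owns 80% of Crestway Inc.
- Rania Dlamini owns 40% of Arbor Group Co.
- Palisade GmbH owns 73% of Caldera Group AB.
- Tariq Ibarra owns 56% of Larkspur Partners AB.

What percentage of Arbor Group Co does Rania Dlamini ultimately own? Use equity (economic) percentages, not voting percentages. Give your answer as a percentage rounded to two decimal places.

Rania reaches Arbor along 2 paths.
Direct stake: 40% = 40%.
Via Anchor → Larkspur: 100% × 30% × 43% = 12.9%.
Total: 40% + 12.9% = 52.9%.
Rounded: 52.90%.

52.90%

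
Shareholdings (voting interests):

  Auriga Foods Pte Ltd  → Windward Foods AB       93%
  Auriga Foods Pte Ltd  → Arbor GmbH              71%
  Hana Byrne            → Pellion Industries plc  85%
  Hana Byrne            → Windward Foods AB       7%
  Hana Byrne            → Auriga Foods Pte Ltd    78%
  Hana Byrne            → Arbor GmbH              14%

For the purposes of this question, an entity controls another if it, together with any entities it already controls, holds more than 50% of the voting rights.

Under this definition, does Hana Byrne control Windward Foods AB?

Yes

Hana holds 78% of Auriga, so Hana controls Auriga.
Auriga and Hana together hold 93% + 7% = 100% of Windward, so Hana controls Windward.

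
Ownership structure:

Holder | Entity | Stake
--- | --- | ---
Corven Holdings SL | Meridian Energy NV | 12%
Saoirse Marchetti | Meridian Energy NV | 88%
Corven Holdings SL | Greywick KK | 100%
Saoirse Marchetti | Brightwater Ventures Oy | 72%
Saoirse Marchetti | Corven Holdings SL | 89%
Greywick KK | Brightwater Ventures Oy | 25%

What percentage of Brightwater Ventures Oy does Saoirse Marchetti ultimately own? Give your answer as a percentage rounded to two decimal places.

Saoirse reaches Brightwater along 2 paths.
Via Corven → Greywick: 89% × 100% × 25% = 22.25%.
Direct stake: 72% = 72%.
Total: 22.25% + 72% = 94.25%.

94.25%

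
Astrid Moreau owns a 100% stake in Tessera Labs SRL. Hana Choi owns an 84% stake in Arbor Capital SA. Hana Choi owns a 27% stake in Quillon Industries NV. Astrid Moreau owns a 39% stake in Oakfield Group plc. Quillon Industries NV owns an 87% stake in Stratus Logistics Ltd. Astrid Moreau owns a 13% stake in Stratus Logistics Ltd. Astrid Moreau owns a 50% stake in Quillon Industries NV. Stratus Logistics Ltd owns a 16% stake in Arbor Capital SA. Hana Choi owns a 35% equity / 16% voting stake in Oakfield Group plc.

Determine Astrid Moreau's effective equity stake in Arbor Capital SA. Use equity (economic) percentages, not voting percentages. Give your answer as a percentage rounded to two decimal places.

9.04%

Astrid reaches Arbor along 2 paths.
Via Quillon → Stratus: 50% × 87% × 16% = 6.96%.
Via Stratus: 13% × 16% = 2.08%.
Total: 6.96% + 2.08% = 9.04%.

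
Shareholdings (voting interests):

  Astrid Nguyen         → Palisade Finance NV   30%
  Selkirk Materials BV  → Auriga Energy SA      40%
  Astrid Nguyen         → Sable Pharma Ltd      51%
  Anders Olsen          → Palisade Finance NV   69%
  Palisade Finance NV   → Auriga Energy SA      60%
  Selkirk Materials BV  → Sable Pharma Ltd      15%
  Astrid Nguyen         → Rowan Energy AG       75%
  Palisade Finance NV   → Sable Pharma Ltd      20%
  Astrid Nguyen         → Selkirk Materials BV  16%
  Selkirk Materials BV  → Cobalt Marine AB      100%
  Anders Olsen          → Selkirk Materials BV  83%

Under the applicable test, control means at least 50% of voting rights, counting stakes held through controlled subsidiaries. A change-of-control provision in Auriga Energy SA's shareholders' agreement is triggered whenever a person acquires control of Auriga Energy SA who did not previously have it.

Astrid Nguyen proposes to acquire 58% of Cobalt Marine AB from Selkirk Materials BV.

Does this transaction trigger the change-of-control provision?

No

The purchase adds only to Astrid's holdings (Selkirk's stake shrinks), so Astrid is the only person who could newly come to control Auriga.
Astrid holds 51% of Sable, so Astrid controls Sable.
Astrid holds 75% of Rowan, so Astrid controls Rowan.
Neither Astrid nor any entity Astrid controls holds any voting interest in Auriga.
So before the transaction, Astrid does not control Auriga.
After the purchase, Astrid holds 58% of Cobalt directly, and Selkirk's stake falls to 42%.
Astrid holds 58% of Cobalt, so Astrid controls Cobalt.
After the transaction, neither Astrid nor any entity Astrid controls holds a voting interest in Auriga, so Astrid still does not control it.
No new person acquires control, so the clause is not triggered.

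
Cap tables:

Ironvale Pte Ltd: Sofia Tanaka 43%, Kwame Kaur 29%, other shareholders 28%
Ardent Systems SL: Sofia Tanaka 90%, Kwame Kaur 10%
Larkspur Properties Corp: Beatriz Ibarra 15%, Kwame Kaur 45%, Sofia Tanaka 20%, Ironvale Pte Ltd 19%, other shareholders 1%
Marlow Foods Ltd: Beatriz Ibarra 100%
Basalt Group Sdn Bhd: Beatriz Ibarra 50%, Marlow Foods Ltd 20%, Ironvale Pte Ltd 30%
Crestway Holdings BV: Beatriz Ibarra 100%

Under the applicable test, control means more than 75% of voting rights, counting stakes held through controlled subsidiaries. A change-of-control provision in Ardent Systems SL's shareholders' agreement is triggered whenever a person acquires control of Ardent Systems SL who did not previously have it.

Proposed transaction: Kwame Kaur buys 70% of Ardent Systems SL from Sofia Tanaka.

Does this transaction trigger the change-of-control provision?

Yes

The purchase adds only to Kwame's holdings (Sofia's stake shrinks), so Kwame is the only person who could newly come to control Ardent.
Kwame's largest direct stake is 45% in Larkspur, which does not meet the threshold, so Kwame controls no company.
In Ardent, Kwame's side holds only 10%, not > 75%.
So before the transaction, Kwame does not control Ardent.
After the purchase, Kwame's direct stake in Ardent rises to 10% + 70% = 80%, and Sofia's stake falls to 20%.
Kwame holds 80% of Ardent, so Kwame controls Ardent.
Kwame did not control Ardent before and does after, so the clause is triggered.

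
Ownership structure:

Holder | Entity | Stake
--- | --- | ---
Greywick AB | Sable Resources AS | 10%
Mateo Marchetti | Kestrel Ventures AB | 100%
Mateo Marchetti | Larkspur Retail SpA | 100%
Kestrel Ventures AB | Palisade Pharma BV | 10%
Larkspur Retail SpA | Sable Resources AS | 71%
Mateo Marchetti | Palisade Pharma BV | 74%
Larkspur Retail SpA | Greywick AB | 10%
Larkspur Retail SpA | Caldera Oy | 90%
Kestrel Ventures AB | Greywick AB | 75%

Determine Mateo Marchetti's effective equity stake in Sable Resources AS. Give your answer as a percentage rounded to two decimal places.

Mateo reaches Sable along 3 paths.
Via Larkspur: 100% × 71% = 71%.
Via Larkspur → Greywick: 100% × 10% × 10% = 1%.
Via Kestrel → Greywick: 100% × 75% × 10% = 7.5%.
Total: 71% + 1% + 7.5% = 79.5%.
Rounded: 79.50%.

79.50%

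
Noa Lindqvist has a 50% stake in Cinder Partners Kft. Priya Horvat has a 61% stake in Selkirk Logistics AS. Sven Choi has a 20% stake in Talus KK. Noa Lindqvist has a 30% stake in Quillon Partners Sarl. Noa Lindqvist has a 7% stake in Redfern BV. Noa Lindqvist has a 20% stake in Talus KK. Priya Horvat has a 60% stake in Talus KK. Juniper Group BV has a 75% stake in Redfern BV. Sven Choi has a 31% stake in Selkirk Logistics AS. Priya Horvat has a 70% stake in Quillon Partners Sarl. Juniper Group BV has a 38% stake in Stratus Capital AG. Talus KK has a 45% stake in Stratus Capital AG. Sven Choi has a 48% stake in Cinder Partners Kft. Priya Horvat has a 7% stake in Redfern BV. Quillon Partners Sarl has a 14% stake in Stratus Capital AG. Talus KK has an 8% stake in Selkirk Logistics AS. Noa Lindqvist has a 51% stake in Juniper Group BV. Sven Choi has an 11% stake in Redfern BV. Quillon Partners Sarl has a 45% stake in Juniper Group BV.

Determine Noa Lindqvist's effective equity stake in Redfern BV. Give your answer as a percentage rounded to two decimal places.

55.38%

Noa reaches Redfern along 3 paths.
Direct stake: 7% = 7%.
Via Juniper: 51% × 75% = 38.25%.
Via Quillon → Juniper: 30% × 45% × 75% = 10.125%.
Total: 7% + 38.25% + 10.125% = 55.375%.
Rounded: 55.38%.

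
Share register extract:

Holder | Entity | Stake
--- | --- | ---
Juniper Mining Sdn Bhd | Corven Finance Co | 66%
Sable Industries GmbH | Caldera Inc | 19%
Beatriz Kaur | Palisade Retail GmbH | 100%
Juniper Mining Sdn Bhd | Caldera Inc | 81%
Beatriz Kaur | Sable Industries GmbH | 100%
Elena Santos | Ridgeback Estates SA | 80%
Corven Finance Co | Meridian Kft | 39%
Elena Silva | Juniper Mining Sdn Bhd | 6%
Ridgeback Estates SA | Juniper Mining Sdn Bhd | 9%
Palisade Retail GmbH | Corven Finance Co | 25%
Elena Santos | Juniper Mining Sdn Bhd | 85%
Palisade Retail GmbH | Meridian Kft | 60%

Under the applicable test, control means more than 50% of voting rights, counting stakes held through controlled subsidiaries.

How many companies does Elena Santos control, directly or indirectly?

4

Elena Santos holds 80% of Ridgeback, so Elena Santos controls Ridgeback.
Elena Santos and Ridgeback together hold 85% + 9% = 94% of Juniper, so Elena Santos controls Juniper.
Juniper holds 66% of Corven, so Elena Santos controls Corven.
Juniper holds 81% of Caldera, so Elena Santos controls Caldera.
No other company's threshold is met.
Elena Santos controls 4 companies.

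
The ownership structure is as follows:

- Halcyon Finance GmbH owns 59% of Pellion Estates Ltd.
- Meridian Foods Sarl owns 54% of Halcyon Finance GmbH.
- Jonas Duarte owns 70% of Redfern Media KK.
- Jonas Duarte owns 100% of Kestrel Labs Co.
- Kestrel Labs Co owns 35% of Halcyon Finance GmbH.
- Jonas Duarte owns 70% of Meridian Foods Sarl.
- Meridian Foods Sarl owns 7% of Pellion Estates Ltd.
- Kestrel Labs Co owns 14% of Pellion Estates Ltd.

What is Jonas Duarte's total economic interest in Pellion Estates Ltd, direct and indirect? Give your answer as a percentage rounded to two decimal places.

Jonas reaches Pellion along 4 paths.
Via Kestrel: 100% × 14% = 14%.
Via Kestrel → Halcyon: 100% × 35% × 59% = 20.65%.
Via Meridian → Halcyon: 70% × 54% × 59% = 22.302%.
Via Meridian: 70% × 7% = 4.9%.
Total: 14% + 20.65% + 22.302% + 4.9% = 61.852%.
Rounded: 61.85%.

61.85%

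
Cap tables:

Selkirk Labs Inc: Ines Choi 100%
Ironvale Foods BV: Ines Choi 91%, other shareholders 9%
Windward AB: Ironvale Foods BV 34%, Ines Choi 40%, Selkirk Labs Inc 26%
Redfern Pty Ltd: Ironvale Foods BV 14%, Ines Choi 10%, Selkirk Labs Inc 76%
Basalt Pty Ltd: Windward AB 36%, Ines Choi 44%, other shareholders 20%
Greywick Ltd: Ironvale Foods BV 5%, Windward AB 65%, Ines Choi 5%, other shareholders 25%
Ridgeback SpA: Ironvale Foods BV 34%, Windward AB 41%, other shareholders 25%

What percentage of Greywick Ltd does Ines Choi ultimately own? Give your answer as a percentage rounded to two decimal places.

Ines reaches Greywick along 5 paths.
Via Ironvale: 91% × 5% = 4.55%.
Via Ironvale → Windward: 91% × 34% × 65% = 20.111%.
Via Windward: 40% × 65% = 26%.
Via Selkirk → Windward: 100% × 26% × 65% = 16.9%.
Direct stake: 5% = 5%.
Total: 4.55% + 20.111% + 26% + 16.9% + 5% = 72.561%.
Rounded: 72.56%.

72.56%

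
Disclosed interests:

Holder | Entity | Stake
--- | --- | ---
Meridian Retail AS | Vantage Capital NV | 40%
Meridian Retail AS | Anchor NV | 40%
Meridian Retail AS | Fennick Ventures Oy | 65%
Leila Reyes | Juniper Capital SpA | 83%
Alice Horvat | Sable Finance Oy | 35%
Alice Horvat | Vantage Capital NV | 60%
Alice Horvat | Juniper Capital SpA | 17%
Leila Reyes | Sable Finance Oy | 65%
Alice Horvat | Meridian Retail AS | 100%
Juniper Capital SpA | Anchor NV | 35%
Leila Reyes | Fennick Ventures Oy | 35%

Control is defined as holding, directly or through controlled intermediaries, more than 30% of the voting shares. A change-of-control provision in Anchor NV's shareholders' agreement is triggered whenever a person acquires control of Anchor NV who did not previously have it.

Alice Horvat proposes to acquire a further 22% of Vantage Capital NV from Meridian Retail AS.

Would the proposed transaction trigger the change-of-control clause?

No

The purchase adds only to Alice's holdings (Meridian's stake shrinks), so Alice is the only person who could newly come to control Anchor.
Alice holds 100% of Meridian, so Alice controls Meridian.
Meridian holds 40% of Anchor, so Alice controls Anchor.
So Alice already controls Anchor before the transaction.
After the purchase, Alice's direct stake in Vantage rises to 60% + 22% = 82%, and Meridian's stake falls to 18%.
Alice controlled Anchor already, so this is not a new person acquiring control; every other person's position is unchanged or reduced.
No new person acquires control, so the clause is not triggered.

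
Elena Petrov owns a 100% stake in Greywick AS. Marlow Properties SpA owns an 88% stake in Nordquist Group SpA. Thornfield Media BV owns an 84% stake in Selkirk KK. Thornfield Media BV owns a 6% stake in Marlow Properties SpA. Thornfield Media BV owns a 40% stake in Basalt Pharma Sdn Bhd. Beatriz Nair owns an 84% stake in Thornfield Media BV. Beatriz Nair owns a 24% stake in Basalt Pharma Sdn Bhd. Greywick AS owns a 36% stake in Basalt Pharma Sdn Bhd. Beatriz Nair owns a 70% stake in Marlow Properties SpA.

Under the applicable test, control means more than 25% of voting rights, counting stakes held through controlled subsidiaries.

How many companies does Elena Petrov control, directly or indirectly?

2

Elena holds 100% of Greywick, so Elena controls Greywick.
Greywick holds 36% of Basalt, so Elena controls Basalt.
No other company's threshold is met.
Elena controls 2 companies.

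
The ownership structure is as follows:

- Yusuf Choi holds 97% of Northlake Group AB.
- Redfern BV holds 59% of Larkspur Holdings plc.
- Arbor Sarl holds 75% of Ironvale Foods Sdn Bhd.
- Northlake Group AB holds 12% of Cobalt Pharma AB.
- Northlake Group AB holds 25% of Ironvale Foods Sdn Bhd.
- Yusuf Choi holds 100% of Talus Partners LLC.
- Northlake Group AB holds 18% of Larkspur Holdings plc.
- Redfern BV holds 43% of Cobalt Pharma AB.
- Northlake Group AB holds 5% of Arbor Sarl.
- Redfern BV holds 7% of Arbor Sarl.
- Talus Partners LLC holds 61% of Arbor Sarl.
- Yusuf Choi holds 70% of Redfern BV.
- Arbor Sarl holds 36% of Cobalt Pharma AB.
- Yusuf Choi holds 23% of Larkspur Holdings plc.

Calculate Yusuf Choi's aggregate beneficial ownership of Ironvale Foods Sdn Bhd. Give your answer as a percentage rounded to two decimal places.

Yusuf reaches Ironvale along 4 paths.
Via Northlake: 97% × 25% = 24.25%.
Via Redfern → Arbor: 70% × 7% × 75% = 3.675%.
Via Northlake → Arbor: 97% × 5% × 75% = 3.6375%.
Via Talus → Arbor: 100% × 61% × 75% = 45.75%.
Total: 24.25% + 3.675% + 3.6375% + 45.75% = 77.3125%.
Rounded: 77.31%.

77.31%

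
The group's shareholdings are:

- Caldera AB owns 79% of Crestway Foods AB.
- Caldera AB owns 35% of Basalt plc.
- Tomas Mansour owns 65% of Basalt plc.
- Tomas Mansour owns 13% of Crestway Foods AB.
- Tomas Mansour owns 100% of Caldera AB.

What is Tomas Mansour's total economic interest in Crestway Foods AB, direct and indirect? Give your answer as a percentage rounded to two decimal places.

Tomas reaches Crestway along 2 paths.
Via Caldera: 100% × 79% = 79%.
Direct stake: 13% = 13%.
Total: 79% + 13% = 92%.
Rounded: 92.00%.

92.00%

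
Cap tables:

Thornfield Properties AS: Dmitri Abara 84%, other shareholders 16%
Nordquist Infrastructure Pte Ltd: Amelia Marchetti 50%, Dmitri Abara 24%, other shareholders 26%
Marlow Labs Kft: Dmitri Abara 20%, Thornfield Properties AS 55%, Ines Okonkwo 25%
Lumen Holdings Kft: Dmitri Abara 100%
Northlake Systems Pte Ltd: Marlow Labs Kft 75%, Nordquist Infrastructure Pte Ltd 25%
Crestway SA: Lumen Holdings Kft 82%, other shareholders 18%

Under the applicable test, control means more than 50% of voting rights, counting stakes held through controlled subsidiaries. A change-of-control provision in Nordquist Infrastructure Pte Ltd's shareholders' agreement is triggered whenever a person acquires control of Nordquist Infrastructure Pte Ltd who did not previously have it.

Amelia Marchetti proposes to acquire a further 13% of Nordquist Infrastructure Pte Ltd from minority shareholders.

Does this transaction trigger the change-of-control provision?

Yes

The purchase changes only Amelia's holdings, so Amelia is the only person who could newly come to control Nordquist.
Amelia's largest direct stake is 50% in Nordquist, which does not meet the threshold, so Amelia controls no company.
In Nordquist, Amelia's side holds only 50%, not > 50%.
So before the transaction, Amelia does not control Nordquist.
After the purchase, Amelia's direct stake in Nordquist rises to 50% + 13% = 63%.
Amelia holds 63% of Nordquist, so Amelia controls Nordquist.
Amelia did not control Nordquist before and does after, so the clause is triggered.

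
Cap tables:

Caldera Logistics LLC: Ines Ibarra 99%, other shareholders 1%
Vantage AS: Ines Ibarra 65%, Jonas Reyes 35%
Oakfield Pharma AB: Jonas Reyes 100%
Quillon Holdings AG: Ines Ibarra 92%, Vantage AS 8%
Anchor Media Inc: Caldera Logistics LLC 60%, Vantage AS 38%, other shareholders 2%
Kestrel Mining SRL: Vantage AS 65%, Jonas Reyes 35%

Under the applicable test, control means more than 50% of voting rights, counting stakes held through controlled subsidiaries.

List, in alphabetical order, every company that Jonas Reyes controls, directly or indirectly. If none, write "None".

Oakfield Pharma AB

Jonas holds 100% of Oakfield, so Jonas controls Oakfield.
No other company's threshold is met.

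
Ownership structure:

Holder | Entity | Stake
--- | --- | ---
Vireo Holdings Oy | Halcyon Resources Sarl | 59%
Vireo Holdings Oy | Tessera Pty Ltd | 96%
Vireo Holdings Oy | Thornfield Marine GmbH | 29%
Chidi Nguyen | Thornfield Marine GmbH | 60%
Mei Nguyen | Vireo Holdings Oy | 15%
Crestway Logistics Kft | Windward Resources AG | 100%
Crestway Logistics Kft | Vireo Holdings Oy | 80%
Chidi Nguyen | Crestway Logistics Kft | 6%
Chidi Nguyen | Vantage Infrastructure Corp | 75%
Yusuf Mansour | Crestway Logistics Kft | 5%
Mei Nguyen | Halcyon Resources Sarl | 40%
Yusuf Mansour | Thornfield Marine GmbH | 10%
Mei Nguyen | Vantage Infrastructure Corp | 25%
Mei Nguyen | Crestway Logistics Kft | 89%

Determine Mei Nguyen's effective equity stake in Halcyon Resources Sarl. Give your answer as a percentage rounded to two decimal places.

Mei reaches Halcyon along 3 paths.
Direct stake: 40% = 40%.
Via Vireo: 15% × 59% = 8.85%.
Via Crestway → Vireo: 89% × 80% × 59% = 42.008%.
Total: 40% + 8.85% + 42.008% = 90.858%.
Rounded: 90.86%.

90.86%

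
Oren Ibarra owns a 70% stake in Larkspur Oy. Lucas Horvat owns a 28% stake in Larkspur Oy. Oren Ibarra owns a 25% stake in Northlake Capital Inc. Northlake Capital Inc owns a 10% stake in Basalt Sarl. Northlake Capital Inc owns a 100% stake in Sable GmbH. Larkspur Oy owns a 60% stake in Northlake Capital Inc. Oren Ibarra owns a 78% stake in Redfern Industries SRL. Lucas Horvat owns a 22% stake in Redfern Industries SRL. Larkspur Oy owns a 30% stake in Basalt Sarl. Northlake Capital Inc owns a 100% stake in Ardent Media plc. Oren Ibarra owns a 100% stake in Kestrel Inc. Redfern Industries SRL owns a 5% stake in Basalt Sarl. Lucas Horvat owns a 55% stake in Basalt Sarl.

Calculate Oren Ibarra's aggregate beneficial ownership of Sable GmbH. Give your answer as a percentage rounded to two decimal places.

67.00%

Oren reaches Sable along 2 paths.
Via Larkspur → Northlake: 70% × 60% × 100% = 42%.
Via Northlake: 25% × 100% = 25%.
Total: 42% + 25% = 67%.
Rounded: 67.00%.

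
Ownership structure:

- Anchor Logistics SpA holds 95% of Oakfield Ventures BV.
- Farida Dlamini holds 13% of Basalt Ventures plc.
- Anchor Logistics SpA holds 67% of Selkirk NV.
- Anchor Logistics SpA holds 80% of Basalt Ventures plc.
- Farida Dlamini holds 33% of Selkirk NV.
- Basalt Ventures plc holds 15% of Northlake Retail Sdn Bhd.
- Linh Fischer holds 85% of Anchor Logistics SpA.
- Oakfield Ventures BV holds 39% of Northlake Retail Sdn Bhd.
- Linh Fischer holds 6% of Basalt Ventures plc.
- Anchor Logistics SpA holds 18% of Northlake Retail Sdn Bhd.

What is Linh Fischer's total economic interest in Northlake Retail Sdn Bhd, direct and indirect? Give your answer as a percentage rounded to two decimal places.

Linh reaches Northlake along 4 paths.
Via Anchor: 85% × 18% = 15.3%.
Via Anchor → Oakfield: 85% × 95% × 39% = 31.4925%.
Via Anchor → Basalt: 85% × 80% × 15% = 10.2%.
Via Basalt: 6% × 15% = 0.9%.
Total: 15.3% + 31.4925% + 10.2% + 0.9% = 57.8925%.
Rounded: 57.89%.

57.89%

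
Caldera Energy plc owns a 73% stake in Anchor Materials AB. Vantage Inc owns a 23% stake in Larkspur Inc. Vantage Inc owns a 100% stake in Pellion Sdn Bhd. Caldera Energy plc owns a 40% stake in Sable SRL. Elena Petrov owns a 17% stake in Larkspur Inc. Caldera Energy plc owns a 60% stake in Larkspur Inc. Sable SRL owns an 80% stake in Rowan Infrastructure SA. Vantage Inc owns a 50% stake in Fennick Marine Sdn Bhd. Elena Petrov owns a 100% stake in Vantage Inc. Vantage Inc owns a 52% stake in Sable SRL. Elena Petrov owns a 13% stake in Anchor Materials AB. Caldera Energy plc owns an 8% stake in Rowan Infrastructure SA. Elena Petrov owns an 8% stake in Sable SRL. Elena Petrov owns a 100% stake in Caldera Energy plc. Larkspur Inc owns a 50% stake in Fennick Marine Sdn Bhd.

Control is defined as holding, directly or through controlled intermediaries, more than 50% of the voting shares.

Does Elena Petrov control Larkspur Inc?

Yes

Elena holds 100% of Vantage, so Elena controls Vantage.
Elena holds 100% of Caldera, so Elena controls Caldera.
Caldera and Vantage and Elena together hold 60% + 23% + 17% = 100% of Larkspur, so Elena controls Larkspur.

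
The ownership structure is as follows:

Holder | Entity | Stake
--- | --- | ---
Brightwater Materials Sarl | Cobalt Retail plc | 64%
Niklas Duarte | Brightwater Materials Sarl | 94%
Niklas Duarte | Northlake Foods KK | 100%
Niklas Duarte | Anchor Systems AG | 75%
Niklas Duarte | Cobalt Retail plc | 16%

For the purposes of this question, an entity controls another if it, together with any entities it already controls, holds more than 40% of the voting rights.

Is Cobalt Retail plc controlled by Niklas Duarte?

Yes

Niklas holds 94% of Brightwater, so Niklas controls Brightwater.
Niklas and Brightwater together hold 16% + 64% = 80% of Cobalt, so Niklas controls Cobalt.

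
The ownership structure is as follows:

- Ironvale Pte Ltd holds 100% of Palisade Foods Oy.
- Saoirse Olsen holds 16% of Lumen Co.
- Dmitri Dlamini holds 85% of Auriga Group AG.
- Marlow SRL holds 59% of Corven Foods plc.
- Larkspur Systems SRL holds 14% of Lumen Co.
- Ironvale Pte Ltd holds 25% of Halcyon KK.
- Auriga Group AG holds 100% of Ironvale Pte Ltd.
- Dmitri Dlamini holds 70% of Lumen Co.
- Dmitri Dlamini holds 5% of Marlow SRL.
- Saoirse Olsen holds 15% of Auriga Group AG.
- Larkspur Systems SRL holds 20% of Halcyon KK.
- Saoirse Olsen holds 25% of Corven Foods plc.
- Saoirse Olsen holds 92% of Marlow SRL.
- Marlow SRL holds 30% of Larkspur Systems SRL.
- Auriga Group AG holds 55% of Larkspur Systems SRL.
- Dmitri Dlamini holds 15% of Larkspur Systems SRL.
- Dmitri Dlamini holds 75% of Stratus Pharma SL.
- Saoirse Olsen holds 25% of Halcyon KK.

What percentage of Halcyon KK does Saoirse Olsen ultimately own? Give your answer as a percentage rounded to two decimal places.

Saoirse reaches Halcyon along 4 paths.
Via Auriga → Larkspur: 15% × 55% × 20% = 1.65%.
Via Marlow → Larkspur: 92% × 30% × 20% = 5.52%.
Via Auriga → Ironvale: 15% × 100% × 25% = 3.75%.
Direct stake: 25% = 25%.
Total: 1.65% + 5.52% + 3.75% + 25% = 35.92%.

35.92%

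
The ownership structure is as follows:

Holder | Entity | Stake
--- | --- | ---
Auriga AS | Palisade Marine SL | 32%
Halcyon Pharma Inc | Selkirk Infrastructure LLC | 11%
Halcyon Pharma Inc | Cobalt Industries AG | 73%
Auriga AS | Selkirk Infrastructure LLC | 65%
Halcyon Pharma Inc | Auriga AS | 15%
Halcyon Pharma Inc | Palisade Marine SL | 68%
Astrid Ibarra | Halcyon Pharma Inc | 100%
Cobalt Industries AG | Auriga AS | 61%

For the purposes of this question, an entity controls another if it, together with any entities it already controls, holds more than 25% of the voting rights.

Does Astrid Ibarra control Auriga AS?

Yes

Astrid holds 100% of Halcyon, so Astrid controls Halcyon.
Halcyon holds 73% of Cobalt, so Astrid controls Cobalt.
Cobalt and Halcyon together hold 61% + 15% = 76% of Auriga, so Astrid controls Auriga.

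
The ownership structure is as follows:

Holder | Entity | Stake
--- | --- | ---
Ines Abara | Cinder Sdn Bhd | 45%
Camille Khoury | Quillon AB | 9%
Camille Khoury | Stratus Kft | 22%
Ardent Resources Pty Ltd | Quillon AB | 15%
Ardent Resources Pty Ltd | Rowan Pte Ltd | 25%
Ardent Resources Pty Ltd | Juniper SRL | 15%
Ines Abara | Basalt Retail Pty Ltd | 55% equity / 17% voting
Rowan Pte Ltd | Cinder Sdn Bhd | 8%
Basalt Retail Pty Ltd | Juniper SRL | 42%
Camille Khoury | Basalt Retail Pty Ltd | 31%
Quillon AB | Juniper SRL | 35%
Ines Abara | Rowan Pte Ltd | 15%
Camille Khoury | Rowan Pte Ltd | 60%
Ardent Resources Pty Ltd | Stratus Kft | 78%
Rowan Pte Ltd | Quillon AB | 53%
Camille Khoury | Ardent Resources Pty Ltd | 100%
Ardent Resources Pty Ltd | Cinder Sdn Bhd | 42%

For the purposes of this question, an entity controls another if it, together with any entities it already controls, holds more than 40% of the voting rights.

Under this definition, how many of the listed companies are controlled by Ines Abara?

Ines holds 45% of Cinder, so Ines controls Cinder.
No other company's threshold is met.
Ines controls 1 company.

1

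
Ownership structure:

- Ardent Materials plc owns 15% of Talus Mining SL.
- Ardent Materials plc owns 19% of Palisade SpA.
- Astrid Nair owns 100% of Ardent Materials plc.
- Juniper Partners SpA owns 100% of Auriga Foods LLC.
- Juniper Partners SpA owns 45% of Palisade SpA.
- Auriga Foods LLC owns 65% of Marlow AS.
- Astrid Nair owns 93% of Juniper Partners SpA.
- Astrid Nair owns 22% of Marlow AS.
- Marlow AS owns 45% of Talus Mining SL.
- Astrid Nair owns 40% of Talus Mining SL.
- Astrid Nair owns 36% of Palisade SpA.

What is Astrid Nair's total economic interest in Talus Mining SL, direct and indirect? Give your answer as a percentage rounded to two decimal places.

Astrid reaches Talus along 4 paths.
Direct stake: 40% = 40%.
Via Ardent: 100% × 15% = 15%.
Via Juniper → Auriga → Marlow: 93% × 100% × 65% × 45% = 27.2025%.
Via Marlow: 22% × 45% = 9.9%.
Total: 40% + 15% + 27.2025% + 9.9% = 92.1025%.
Rounded: 92.10%.

92.10%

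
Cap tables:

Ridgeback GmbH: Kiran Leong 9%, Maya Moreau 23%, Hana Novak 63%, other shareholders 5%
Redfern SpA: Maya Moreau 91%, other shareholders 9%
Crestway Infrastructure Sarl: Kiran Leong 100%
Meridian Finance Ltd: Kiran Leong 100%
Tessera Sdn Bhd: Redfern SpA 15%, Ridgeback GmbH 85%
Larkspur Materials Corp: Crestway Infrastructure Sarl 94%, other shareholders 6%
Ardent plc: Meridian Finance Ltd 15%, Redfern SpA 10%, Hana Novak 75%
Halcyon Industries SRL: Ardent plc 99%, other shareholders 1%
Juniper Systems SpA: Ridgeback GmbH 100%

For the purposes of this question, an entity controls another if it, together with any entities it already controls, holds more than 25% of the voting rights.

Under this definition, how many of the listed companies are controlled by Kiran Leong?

Kiran holds 100% of Crestway, so Kiran controls Crestway.
Kiran holds 100% of Meridian, so Kiran controls Meridian.
Crestway holds 94% of Larkspur, so Kiran controls Larkspur.
No other company's threshold is met.
Kiran controls 3 companies.

3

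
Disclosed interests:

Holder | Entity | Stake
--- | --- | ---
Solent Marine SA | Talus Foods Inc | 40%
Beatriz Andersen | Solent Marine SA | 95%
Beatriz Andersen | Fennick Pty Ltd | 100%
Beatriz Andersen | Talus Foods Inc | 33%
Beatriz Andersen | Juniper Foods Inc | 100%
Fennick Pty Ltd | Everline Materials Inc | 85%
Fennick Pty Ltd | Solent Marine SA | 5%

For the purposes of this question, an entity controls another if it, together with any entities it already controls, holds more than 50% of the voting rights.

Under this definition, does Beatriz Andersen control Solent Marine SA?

Yes

Beatriz holds 100% of Fennick, so Beatriz controls Fennick.
Beatriz and Fennick together hold 95% + 5% = 100% of Solent, so Beatriz controls Solent.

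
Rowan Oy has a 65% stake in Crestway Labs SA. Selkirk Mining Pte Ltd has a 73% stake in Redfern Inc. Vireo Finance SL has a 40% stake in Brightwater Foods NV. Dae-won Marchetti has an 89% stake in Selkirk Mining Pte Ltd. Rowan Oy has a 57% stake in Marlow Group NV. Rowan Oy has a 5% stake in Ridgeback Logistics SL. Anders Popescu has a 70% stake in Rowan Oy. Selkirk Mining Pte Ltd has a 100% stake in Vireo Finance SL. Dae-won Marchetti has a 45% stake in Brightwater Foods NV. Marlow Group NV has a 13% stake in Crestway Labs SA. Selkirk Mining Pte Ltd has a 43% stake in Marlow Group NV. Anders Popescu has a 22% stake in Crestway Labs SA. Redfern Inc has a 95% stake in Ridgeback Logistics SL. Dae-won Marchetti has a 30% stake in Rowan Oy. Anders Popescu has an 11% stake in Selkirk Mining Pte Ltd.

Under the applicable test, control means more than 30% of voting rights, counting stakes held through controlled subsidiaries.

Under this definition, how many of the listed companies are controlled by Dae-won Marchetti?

6

Dae-won holds 89% of Selkirk, so Dae-won controls Selkirk.
Selkirk holds 100% of Vireo, so Dae-won controls Vireo.
Selkirk holds 43% of Marlow, so Dae-won controls Marlow.
Selkirk holds 73% of Redfern, so Dae-won controls Redfern.
Redfern holds 95% of Ridgeback, so Dae-won controls Ridgeback.
Dae-won and Vireo together hold 45% + 40% = 85% of Brightwater, so Dae-won controls Brightwater.
No other company's threshold is met.
Dae-won controls 6 companies.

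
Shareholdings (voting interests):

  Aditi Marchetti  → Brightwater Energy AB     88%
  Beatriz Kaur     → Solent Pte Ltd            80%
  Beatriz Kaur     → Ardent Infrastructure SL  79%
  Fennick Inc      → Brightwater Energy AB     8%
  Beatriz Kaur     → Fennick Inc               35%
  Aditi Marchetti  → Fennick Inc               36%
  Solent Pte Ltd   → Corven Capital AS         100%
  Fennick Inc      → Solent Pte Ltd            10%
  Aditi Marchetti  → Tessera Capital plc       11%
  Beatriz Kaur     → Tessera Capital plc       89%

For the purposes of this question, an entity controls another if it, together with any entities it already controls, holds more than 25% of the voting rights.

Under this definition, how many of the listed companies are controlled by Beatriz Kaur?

Beatriz holds 35% of Fennick, so Beatriz controls Fennick.
Beatriz holds 89% of Tessera, so Beatriz controls Tessera.
Beatriz holds 79% of Ardent, so Beatriz controls Ardent.
Fennick and Beatriz together hold 10% + 80% = 90% of Solent, so Beatriz controls Solent.
Solent holds 100% of Corven, so Beatriz controls Corven.
No other company's threshold is met.
Beatriz controls 5 companies.

5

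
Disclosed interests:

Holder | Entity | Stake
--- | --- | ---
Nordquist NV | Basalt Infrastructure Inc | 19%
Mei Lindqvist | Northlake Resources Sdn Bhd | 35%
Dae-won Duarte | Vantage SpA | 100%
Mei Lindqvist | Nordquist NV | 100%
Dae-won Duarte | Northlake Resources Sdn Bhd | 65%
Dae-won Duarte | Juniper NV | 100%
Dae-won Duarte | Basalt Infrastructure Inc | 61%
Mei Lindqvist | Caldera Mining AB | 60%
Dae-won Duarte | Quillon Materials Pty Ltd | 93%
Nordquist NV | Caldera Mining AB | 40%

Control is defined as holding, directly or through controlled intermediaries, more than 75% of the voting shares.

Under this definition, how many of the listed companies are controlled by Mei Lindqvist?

2

Mei holds 100% of Nordquist, so Mei controls Nordquist.
Nordquist and Mei together hold 40% + 60% = 100% of Caldera, so Mei controls Caldera.
No other company's threshold is met.
Mei controls 2 companies.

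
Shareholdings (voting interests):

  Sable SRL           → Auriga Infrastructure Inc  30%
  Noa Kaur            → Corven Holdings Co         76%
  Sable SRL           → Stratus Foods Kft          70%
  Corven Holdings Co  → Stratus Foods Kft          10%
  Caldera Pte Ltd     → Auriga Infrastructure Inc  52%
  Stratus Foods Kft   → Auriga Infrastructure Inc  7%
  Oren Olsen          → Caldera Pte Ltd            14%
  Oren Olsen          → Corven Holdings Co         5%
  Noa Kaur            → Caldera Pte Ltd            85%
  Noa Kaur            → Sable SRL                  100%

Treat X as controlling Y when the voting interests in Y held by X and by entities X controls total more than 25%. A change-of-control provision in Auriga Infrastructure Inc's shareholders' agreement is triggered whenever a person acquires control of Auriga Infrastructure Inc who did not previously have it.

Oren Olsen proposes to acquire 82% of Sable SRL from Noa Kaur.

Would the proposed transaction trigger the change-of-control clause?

The purchase adds only to Oren's holdings (Noa's stake shrinks), so Oren is the only person who could newly come to control Auriga.
Oren's largest direct stake is 14% in Caldera, which does not meet the threshold, so Oren controls no company.
Neither Oren nor any entity Oren controls holds any voting interest in Auriga.
So before the transaction, Oren does not control Auriga.
After the purchase, Oren holds 82% of Sable directly, and Noa's stake falls to 18%.
Oren holds 82% of Sable, so Oren controls Sable.
Sable holds 70% of Stratus, so Oren controls Stratus.
Sable and Stratus together hold 30% + 7% = 37% of Auriga, so Oren controls Auriga.
Oren did not control Auriga before and does after, so the clause is triggered.

Yes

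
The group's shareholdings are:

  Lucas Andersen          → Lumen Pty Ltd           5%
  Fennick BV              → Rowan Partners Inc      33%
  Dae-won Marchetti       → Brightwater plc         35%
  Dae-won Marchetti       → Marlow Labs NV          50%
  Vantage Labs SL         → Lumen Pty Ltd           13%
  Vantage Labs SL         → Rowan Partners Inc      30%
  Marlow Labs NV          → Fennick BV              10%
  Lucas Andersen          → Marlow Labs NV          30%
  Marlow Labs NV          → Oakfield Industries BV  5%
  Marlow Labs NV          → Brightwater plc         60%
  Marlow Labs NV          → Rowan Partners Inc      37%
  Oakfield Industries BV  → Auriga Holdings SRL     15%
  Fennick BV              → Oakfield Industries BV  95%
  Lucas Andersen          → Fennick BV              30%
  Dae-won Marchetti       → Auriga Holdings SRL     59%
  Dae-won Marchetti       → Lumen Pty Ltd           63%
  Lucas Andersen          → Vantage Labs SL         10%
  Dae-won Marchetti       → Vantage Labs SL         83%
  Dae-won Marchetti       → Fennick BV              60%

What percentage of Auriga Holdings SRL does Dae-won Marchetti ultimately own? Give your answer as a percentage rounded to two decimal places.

Dae-won reaches Auriga along 4 paths.
Direct stake: 59% = 59%.
Via Marlow → Fennick → Oakfield: 50% × 10% × 95% × 15% = 0.7125%.
Via Fennick → Oakfield: 60% × 95% × 15% = 8.55%.
Via Marlow → Oakfield: 50% × 5% × 15% = 0.375%.
Total: 59% + 0.7125% + 8.55% + 0.375% = 68.6375%.
Rounded: 68.64%.

68.64%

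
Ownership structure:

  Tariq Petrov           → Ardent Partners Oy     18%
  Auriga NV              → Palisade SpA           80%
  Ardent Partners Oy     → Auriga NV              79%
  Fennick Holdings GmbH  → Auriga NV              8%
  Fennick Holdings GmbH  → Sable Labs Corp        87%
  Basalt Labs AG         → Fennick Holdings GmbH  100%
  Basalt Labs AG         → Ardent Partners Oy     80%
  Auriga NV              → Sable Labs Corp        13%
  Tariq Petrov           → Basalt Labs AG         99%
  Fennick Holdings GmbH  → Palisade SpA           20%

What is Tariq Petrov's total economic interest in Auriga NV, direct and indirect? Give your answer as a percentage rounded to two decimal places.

Tariq reaches Auriga along 3 paths.
Via Ardent: 18% × 79% = 14.22%.
Via Basalt → Ardent: 99% × 80% × 79% = 62.568%.
Via Basalt → Fennick: 99% × 100% × 8% = 7.92%.
Total: 14.22% + 62.568% + 7.92% = 84.708%.
Rounded: 84.71%.

84.71%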